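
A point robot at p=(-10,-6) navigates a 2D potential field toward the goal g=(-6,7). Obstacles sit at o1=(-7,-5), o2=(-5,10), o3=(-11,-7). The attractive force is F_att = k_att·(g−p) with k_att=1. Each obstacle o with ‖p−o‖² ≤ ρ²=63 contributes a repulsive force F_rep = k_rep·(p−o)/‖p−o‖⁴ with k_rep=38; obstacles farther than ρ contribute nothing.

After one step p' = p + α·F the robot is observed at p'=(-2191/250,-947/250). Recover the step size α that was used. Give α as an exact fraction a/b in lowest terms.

α = 1/10

F_att = 1·(g−p) = 1·(4,13) = (4.0000,13.0000)
o1: d²=10 ≤ ρ²=63; F_rep = 38·(-3,-1)/10² = (-1.1400,-0.3800)
o2: d²=281 > ρ²=63 → inactive
o3: d²=2 ≤ ρ²=63; F_rep = 38·(1,1)/2² = (9.5000,9.5000)
F = F_att + ΣF_rep = (12.3600,22.1200)
Δp = p'−p = (1.2360,2.2120); α = Δx/Fx = (309/250) / (309/25) = 1/10
check: Δy/Fy = (553/250) / (553/25) = 1/10 ✓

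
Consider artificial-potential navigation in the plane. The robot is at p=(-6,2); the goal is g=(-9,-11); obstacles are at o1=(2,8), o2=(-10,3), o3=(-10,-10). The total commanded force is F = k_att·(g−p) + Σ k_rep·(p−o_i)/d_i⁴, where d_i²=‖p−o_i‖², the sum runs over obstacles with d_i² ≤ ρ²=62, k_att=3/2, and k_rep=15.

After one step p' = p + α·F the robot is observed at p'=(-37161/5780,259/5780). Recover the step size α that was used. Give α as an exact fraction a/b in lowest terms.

F_att = 3/2·(g−p) = 3/2·(-3,-13) = (-4.5000,-19.5000)
o1: d²=100 > ρ²=62 → inactive
o2: d²=17 ≤ ρ²=62; F_rep = 15·(4,-1)/17² = (0.2076,-0.0519)
o3: d²=160 > ρ²=62 → inactive
F = F_att + ΣF_rep = (-4.2924,-19.5519)
Δp = p'−p = (-0.4292,-1.9552); α = Δx/Fx = (-2481/5780) / (-2481/578) = 1/10
check: Δy/Fy = (-11301/5780) / (-11301/578) = 1/10 ✓

α = 1/10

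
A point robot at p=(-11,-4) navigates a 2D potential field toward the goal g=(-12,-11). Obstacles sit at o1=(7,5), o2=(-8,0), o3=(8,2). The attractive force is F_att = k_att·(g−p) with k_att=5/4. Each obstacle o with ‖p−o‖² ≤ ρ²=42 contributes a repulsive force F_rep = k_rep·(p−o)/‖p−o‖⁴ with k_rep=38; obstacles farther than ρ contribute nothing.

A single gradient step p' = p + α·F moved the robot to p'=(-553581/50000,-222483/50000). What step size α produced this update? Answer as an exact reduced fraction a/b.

α = 1/20

F_att = 5/4·(g−p) = 5/4·(-1,-7) = (-1.2500,-8.7500)
o1: d²=405 > ρ²=42 → inactive
o2: d²=25 ≤ ρ²=42; F_rep = 38·(-3,-4)/25² = (-0.1824,-0.2432)
o3: d²=397 > ρ²=42 → inactive
F = F_att + ΣF_rep = (-1.4324,-8.9932)
Δp = p'−p = (-0.0716,-0.4497); α = Δx/Fx = (-3581/50000) / (-3581/2500) = 1/20
check: Δy/Fy = (-22483/50000) / (-22483/2500) = 1/20 ✓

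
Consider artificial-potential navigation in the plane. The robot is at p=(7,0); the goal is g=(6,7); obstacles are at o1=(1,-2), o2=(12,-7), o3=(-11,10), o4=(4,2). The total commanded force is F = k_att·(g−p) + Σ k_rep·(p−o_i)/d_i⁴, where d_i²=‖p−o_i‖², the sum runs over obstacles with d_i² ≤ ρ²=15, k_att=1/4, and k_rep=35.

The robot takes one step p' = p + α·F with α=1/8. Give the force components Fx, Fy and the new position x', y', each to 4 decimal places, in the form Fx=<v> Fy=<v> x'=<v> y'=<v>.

F_att = 1/4·(g−p) = 1/4·(-1,7) = (-0.2500,1.7500)
o1: d²=40 > ρ²=15 → inactive
o2: d²=74 > ρ²=15 → inactive
o3: d²=424 > ρ²=15 → inactive
o4: d²=13 ≤ ρ²=15; F_rep = 35·(3,-2)/13² = (0.6213,-0.4142)
F = F_att + ΣF_rep = (0.3713,1.3358)
p' = p + 1/8·F = (7.0464,0.1670)

Fx=0.3713 Fy=1.3358 x'=7.0464 y'=0.1670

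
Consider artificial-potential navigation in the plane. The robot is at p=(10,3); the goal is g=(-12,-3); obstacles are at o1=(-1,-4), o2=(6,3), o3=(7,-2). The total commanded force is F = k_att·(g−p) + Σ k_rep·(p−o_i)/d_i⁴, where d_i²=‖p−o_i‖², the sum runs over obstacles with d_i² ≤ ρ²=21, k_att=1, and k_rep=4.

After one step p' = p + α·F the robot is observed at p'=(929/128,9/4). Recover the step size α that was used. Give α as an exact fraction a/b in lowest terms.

F_att = 1·(g−p) = 1·(-22,-6) = (-22.0000,-6.0000)
o1: d²=170 > ρ²=21 → inactive
o2: d²=16 ≤ ρ²=21; F_rep = 4·(4,0)/16² = (0.0625,0.0000)
o3: d²=34 > ρ²=21 → inactive
F = F_att + ΣF_rep = (-21.9375,-6.0000)
Δp = p'−p = (-2.7422,-0.7500); α = Δx/Fx = (-351/128) / (-351/16) = 1/8
check: Δy/Fy = (-3/4) / (-6) = 1/8 ✓

α = 1/8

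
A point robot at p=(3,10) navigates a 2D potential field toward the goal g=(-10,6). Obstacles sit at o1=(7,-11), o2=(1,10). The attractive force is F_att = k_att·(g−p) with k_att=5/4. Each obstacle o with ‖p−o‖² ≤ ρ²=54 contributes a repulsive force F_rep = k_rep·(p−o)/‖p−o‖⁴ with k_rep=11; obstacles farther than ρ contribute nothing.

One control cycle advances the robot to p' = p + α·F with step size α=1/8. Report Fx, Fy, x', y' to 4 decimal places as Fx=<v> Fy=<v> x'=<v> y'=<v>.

Fx=-14.8750 Fy=-5.0000 x'=1.1406 y'=9.3750

F_att = 5/4·(g−p) = 5/4·(-13,-4) = (-16.2500,-5.0000)
o1: d²=457 > ρ²=54 → inactive
o2: d²=4 ≤ ρ²=54; F_rep = 11·(2,0)/4² = (1.3750,0.0000)
F = F_att + ΣF_rep = (-14.8750,-5.0000)
p' = p + 1/8·F = (1.1406,9.3750)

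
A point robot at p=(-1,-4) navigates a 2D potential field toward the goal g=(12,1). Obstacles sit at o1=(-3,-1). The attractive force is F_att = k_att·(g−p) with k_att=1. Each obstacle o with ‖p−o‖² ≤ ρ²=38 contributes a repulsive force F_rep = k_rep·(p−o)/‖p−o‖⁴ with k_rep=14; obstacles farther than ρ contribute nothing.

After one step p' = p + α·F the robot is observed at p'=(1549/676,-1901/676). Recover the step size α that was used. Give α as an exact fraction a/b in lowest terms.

F_att = 1·(g−p) = 1·(13,5) = (13.0000,5.0000)
o1: d²=13 ≤ ρ²=38; F_rep = 14·(2,-3)/13² = (0.1657,-0.2485)
F = F_att + ΣF_rep = (13.1657,4.7515)
Δp = p'−p = (3.2914,1.1879); α = Δx/Fx = (2225/676) / (2225/169) = 1/4
check: Δy/Fy = (803/676) / (803/169) = 1/4 ✓

α = 1/4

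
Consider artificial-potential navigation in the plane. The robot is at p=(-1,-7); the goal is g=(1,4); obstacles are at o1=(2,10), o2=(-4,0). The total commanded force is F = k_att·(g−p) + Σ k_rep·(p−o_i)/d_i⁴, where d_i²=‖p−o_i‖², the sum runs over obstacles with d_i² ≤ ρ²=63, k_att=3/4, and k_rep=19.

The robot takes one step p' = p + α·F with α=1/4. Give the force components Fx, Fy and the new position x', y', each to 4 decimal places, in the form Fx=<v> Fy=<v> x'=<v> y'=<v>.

F_att = 3/4·(g−p) = 3/4·(2,11) = (1.5000,8.2500)
o1: d²=298 > ρ²=63 → inactive
o2: d²=58 ≤ ρ²=63; F_rep = 19·(3,-7)/58² = (0.0169,-0.0395)
F = F_att + ΣF_rep = (1.5169,8.2105)
p' = p + 1/4·F = (-0.6208,-4.9474)

Fx=1.5169 Fy=8.2105 x'=-0.6208 y'=-4.9474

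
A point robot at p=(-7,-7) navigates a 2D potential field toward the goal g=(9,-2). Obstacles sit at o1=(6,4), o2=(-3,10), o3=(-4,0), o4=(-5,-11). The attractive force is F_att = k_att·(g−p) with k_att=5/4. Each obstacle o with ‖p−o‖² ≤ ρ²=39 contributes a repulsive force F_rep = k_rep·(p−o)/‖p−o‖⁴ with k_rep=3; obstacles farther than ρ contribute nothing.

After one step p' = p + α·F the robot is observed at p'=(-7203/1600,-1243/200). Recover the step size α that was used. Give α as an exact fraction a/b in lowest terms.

F_att = 5/4·(g−p) = 5/4·(16,5) = (20.0000,6.2500)
o1: d²=290 > ρ²=39 → inactive
o2: d²=305 > ρ²=39 → inactive
o3: d²=58 > ρ²=39 → inactive
o4: d²=20 ≤ ρ²=39; F_rep = 3·(-2,4)/20² = (-0.0150,0.0300)
F = F_att + ΣF_rep = (19.9850,6.2800)
Δp = p'−p = (2.4981,0.7850); α = Δx/Fx = (3997/1600) / (3997/200) = 1/8
check: Δy/Fy = (157/200) / (157/25) = 1/8 ✓

α = 1/8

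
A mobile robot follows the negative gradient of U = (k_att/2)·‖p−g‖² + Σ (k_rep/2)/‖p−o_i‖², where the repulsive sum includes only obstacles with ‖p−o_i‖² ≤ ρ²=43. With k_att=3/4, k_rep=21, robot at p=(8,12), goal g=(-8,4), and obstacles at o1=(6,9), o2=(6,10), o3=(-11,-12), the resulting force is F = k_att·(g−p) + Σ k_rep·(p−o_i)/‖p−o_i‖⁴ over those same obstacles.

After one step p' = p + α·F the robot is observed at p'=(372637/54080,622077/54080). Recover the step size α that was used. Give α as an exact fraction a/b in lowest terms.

α = 1/10

F_att = 3/4·(g−p) = 3/4·(-16,-8) = (-12.0000,-6.0000)
o1: d²=13 ≤ ρ²=43; F_rep = 21·(2,3)/13² = (0.2485,0.3728)
o2: d²=8 ≤ ρ²=43; F_rep = 21·(2,2)/8² = (0.6562,0.6562)
o3: d²=937 > ρ²=43 → inactive
F = F_att + ΣF_rep = (-11.0952,-4.9710)
Δp = p'−p = (-1.1095,-0.4971); α = Δx/Fx = (-60003/54080) / (-60003/5408) = 1/10
check: Δy/Fy = (-26883/54080) / (-26883/5408) = 1/10 ✓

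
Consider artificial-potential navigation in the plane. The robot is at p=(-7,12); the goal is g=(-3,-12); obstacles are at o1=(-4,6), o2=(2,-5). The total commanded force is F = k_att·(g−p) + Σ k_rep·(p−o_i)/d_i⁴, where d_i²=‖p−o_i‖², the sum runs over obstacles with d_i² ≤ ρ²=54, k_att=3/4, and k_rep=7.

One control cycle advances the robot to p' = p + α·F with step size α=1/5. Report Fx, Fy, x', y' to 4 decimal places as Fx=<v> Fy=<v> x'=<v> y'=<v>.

Fx=2.9896 Fy=-17.9793 x'=-6.4021 y'=8.4041

F_att = 3/4·(g−p) = 3/4·(4,-24) = (3.0000,-18.0000)
o1: d²=45 ≤ ρ²=54; F_rep = 7·(-3,6)/45² = (-0.0104,0.0207)
o2: d²=370 > ρ²=54 → inactive
F = F_att + ΣF_rep = (2.9896,-17.9793)
p' = p + 1/5·F = (-6.4021,8.4041)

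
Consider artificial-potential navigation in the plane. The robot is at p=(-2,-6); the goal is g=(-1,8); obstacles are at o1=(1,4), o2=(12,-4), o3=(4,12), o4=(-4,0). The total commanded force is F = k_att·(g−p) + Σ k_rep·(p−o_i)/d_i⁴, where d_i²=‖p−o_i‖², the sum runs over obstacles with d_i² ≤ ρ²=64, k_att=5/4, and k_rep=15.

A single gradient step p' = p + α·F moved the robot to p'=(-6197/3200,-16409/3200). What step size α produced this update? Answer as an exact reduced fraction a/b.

α = 1/20

F_att = 5/4·(g−p) = 5/4·(1,14) = (1.2500,17.5000)
o1: d²=109 > ρ²=64 → inactive
o2: d²=200 > ρ²=64 → inactive
o3: d²=360 > ρ²=64 → inactive
o4: d²=40 ≤ ρ²=64; F_rep = 15·(2,-6)/40² = (0.0187,-0.0563)
F = F_att + ΣF_rep = (1.2688,17.4438)
Δp = p'−p = (0.0634,0.8722); α = Δx/Fx = (203/3200) / (203/160) = 1/20
check: Δy/Fy = (2791/3200) / (2791/160) = 1/20 ✓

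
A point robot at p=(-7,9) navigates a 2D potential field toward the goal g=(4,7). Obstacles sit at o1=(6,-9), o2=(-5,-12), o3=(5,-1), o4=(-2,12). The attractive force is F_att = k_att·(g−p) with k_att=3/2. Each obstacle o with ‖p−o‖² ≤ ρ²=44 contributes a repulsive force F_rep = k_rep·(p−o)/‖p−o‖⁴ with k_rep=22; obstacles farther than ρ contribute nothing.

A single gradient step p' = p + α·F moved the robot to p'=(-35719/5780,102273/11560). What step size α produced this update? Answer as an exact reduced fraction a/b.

α = 1/20

F_att = 3/2·(g−p) = 3/2·(11,-2) = (16.5000,-3.0000)
o1: d²=493 > ρ²=44 → inactive
o2: d²=445 > ρ²=44 → inactive
o3: d²=244 > ρ²=44 → inactive
o4: d²=34 ≤ ρ²=44; F_rep = 22·(-5,-3)/34² = (-0.0952,-0.0571)
F = F_att + ΣF_rep = (16.4048,-3.0571)
Δp = p'−p = (0.8202,-0.1529); α = Δx/Fx = (4741/5780) / (4741/289) = 1/20
check: Δy/Fy = (-1767/11560) / (-1767/578) = 1/20 ✓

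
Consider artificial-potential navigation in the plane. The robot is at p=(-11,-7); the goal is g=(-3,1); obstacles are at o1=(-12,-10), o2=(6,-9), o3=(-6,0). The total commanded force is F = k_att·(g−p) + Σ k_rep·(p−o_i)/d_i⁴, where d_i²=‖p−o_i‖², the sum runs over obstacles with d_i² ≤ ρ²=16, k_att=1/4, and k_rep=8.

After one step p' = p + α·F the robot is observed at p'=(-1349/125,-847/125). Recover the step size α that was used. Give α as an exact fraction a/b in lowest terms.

F_att = 1/4·(g−p) = 1/4·(8,8) = (2.0000,2.0000)
o1: d²=10 ≤ ρ²=16; F_rep = 8·(1,3)/10² = (0.0800,0.2400)
o2: d²=293 > ρ²=16 → inactive
o3: d²=74 > ρ²=16 → inactive
F = F_att + ΣF_rep = (2.0800,2.2400)
Δp = p'−p = (0.2080,0.2240); α = Δx/Fx = (26/125) / (52/25) = 1/10
check: Δy/Fy = (28/125) / (56/25) = 1/10 ✓

α = 1/10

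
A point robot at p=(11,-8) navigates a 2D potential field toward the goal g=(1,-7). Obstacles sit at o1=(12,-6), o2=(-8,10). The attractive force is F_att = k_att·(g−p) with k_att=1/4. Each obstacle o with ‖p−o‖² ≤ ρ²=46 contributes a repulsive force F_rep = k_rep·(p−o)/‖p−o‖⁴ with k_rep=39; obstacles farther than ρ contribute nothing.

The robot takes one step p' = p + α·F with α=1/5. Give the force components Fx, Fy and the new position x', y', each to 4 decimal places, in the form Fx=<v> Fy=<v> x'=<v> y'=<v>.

Fx=-4.0600 Fy=-2.8700 x'=10.1880 y'=-8.5740

F_att = 1/4·(g−p) = 1/4·(-10,1) = (-2.5000,0.2500)
o1: d²=5 ≤ ρ²=46; F_rep = 39·(-1,-2)/5² = (-1.5600,-3.1200)
o2: d²=685 > ρ²=46 → inactive
F = F_att + ΣF_rep = (-4.0600,-2.8700)
p' = p + 1/5·F = (10.1880,-8.5740)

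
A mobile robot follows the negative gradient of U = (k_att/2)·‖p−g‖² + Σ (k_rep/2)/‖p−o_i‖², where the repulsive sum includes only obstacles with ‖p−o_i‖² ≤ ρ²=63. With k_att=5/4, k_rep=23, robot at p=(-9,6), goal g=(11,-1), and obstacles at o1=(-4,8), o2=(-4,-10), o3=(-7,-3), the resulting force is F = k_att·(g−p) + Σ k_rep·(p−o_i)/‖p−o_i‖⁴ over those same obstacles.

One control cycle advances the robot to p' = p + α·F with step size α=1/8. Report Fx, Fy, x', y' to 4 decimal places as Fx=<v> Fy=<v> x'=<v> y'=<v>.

F_att = 5/4·(g−p) = 5/4·(20,-7) = (25.0000,-8.7500)
o1: d²=29 ≤ ρ²=63; F_rep = 23·(-5,-2)/29² = (-0.1367,-0.0547)
o2: d²=281 > ρ²=63 → inactive
o3: d²=85 > ρ²=63 → inactive
F = F_att + ΣF_rep = (24.8633,-8.8047)
p' = p + 1/8·F = (-5.8921,4.8994)

Fx=24.8633 Fy=-8.8047 x'=-5.8921 y'=4.8994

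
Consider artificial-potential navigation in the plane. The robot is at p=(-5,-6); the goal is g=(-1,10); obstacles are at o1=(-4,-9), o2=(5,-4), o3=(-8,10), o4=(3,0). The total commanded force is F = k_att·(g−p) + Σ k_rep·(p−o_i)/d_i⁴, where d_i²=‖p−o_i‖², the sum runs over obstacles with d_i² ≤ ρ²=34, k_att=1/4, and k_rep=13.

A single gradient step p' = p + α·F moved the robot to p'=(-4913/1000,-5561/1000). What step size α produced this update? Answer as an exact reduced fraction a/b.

α = 1/10

F_att = 1/4·(g−p) = 1/4·(4,16) = (1.0000,4.0000)
o1: d²=10 ≤ ρ²=34; F_rep = 13·(-1,3)/10² = (-0.1300,0.3900)
o2: d²=104 > ρ²=34 → inactive
o3: d²=265 > ρ²=34 → inactive
o4: d²=100 > ρ²=34 → inactive
F = F_att + ΣF_rep = (0.8700,4.3900)
Δp = p'−p = (0.0870,0.4390); α = Δx/Fx = (87/1000) / (87/100) = 1/10
check: Δy/Fy = (439/1000) / (439/100) = 1/10 ✓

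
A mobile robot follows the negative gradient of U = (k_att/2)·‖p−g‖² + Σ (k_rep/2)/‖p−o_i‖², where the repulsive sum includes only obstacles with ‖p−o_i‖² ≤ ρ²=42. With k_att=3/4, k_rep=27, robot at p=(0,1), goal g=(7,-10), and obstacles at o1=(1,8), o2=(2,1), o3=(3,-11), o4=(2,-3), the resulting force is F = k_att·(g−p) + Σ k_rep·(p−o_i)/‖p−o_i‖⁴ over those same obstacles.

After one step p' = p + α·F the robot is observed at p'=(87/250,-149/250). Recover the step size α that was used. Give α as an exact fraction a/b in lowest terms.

α = 1/5

F_att = 3/4·(g−p) = 3/4·(7,-11) = (5.2500,-8.2500)
o1: d²=50 > ρ²=42 → inactive
o2: d²=4 ≤ ρ²=42; F_rep = 27·(-2,0)/4² = (-3.3750,0.0000)
o3: d²=153 > ρ²=42 → inactive
o4: d²=20 ≤ ρ²=42; F_rep = 27·(-2,4)/20² = (-0.1350,0.2700)
F = F_att + ΣF_rep = (1.7400,-7.9800)
Δp = p'−p = (0.3480,-1.5960); α = Δx/Fx = (87/250) / (87/50) = 1/5
check: Δy/Fy = (-399/250) / (-399/50) = 1/5 ✓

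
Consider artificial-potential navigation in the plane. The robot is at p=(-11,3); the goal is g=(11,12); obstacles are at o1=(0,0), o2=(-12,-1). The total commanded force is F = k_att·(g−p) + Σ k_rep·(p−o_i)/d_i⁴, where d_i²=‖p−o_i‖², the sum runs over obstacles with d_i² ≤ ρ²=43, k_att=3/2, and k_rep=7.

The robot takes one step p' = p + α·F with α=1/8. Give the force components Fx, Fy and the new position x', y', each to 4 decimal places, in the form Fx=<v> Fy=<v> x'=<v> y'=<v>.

F_att = 3/2·(g−p) = 3/2·(22,9) = (33.0000,13.5000)
o1: d²=130 > ρ²=43 → inactive
o2: d²=17 ≤ ρ²=43; F_rep = 7·(1,4)/17² = (0.0242,0.0969)
F = F_att + ΣF_rep = (33.0242,13.5969)
p' = p + 1/8·F = (-6.8720,4.6996)

Fx=33.0242 Fy=13.5969 x'=-6.8720 y'=4.6996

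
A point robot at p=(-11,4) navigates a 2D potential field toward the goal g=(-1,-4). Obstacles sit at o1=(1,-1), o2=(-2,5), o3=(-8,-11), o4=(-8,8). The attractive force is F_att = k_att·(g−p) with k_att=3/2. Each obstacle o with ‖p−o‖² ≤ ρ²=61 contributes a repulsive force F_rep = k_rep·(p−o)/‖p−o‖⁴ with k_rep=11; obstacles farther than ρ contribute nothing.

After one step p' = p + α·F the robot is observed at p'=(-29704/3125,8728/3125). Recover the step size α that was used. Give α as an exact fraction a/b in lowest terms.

F_att = 3/2·(g−p) = 3/2·(10,-8) = (15.0000,-12.0000)
o1: d²=169 > ρ²=61 → inactive
o2: d²=82 > ρ²=61 → inactive
o3: d²=234 > ρ²=61 → inactive
o4: d²=25 ≤ ρ²=61; F_rep = 11·(-3,-4)/25² = (-0.0528,-0.0704)
F = F_att + ΣF_rep = (14.9472,-12.0704)
Δp = p'−p = (1.4947,-1.2070); α = Δx/Fx = (4671/3125) / (9342/625) = 1/10
check: Δy/Fy = (-3772/3125) / (-7544/625) = 1/10 ✓

α = 1/10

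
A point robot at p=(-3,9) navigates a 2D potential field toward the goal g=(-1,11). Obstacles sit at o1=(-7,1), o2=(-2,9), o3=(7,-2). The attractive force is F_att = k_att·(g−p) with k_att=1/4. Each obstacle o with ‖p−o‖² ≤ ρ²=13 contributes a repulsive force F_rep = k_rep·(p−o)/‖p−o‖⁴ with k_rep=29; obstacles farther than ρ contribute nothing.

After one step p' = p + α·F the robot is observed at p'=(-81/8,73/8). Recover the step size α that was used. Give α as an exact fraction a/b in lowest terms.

F_att = 1/4·(g−p) = 1/4·(2,2) = (0.5000,0.5000)
o1: d²=80 > ρ²=13 → inactive
o2: d²=1 ≤ ρ²=13; F_rep = 29·(-1,0)/1² = (-29.0000,0.0000)
o3: d²=221 > ρ²=13 → inactive
F = F_att + ΣF_rep = (-28.5000,0.5000)
Δp = p'−p = (-7.1250,0.1250); α = Δx/Fx = (-57/8) / (-57/2) = 1/4
check: Δy/Fy = (1/8) / (1/2) = 1/4 ✓

α = 1/4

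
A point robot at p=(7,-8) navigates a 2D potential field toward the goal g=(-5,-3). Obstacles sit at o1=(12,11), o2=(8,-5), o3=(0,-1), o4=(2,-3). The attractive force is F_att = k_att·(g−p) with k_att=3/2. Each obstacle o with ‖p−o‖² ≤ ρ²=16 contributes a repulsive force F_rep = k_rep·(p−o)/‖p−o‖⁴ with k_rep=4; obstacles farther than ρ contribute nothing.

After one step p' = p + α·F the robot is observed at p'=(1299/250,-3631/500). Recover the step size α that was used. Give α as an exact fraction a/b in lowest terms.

F_att = 3/2·(g−p) = 3/2·(-12,5) = (-18.0000,7.5000)
o1: d²=386 > ρ²=16 → inactive
o2: d²=10 ≤ ρ²=16; F_rep = 4·(-1,-3)/10² = (-0.0400,-0.1200)
o3: d²=98 > ρ²=16 → inactive
o4: d²=50 > ρ²=16 → inactive
F = F_att + ΣF_rep = (-18.0400,7.3800)
Δp = p'−p = (-1.8040,0.7380); α = Δx/Fx = (-451/250) / (-451/25) = 1/10
check: Δy/Fy = (369/500) / (369/50) = 1/10 ✓

α = 1/10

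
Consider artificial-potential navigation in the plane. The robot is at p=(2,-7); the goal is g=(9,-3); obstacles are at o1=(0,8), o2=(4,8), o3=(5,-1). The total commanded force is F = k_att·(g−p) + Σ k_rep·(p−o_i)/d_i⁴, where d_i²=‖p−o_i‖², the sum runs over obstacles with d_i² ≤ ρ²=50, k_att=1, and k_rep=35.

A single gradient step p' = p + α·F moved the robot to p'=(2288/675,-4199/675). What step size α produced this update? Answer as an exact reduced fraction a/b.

F_att = 1·(g−p) = 1·(7,4) = (7.0000,4.0000)
o1: d²=229 > ρ²=50 → inactive
o2: d²=229 > ρ²=50 → inactive
o3: d²=45 ≤ ρ²=50; F_rep = 35·(-3,-6)/45² = (-0.0519,-0.1037)
F = F_att + ΣF_rep = (6.9481,3.8963)
Δp = p'−p = (1.3896,0.7793); α = Δx/Fx = (938/675) / (938/135) = 1/5
check: Δy/Fy = (526/675) / (526/135) = 1/5 ✓

α = 1/5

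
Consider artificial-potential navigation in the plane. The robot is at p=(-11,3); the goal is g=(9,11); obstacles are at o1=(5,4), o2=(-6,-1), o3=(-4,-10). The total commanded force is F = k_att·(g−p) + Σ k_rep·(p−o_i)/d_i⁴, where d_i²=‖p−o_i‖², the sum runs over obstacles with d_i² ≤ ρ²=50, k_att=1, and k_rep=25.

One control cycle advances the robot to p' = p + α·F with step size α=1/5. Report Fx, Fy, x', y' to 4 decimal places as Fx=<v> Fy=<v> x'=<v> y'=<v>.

Fx=19.9256 Fy=8.0595 x'=-7.0149 y'=4.6119

F_att = 1·(g−p) = 1·(20,8) = (20.0000,8.0000)
o1: d²=257 > ρ²=50 → inactive
o2: d²=41 ≤ ρ²=50; F_rep = 25·(-5,4)/41² = (-0.0744,0.0595)
o3: d²=218 > ρ²=50 → inactive
F = F_att + ΣF_rep = (19.9256,8.0595)
p' = p + 1/5·F = (-7.0149,4.6119)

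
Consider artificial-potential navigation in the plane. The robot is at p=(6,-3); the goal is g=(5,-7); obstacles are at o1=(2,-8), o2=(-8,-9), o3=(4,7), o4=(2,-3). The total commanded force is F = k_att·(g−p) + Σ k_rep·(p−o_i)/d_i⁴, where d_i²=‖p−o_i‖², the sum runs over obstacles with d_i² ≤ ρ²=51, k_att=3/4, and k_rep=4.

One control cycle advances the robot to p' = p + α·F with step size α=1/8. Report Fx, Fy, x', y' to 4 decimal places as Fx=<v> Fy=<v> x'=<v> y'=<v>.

Fx=-0.6780 Fy=-2.9881 x'=5.9153 y'=-3.3735

F_att = 3/4·(g−p) = 3/4·(-1,-4) = (-0.7500,-3.0000)
o1: d²=41 ≤ ρ²=51; F_rep = 4·(4,5)/41² = (0.0095,0.0119)
o2: d²=232 > ρ²=51 → inactive
o3: d²=104 > ρ²=51 → inactive
o4: d²=16 ≤ ρ²=51; F_rep = 4·(4,0)/16² = (0.0625,0.0000)
F = F_att + ΣF_rep = (-0.6780,-2.9881)
p' = p + 1/8·F = (5.9153,-3.3735)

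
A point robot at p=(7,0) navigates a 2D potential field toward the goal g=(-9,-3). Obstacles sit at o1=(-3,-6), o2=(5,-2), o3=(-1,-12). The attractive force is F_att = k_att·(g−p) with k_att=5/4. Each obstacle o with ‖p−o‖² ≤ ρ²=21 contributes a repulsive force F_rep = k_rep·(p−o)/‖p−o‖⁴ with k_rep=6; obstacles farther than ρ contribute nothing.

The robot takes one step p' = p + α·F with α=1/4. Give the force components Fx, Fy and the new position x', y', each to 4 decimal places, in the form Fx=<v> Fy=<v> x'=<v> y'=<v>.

Fx=-19.8125 Fy=-3.5625 x'=2.0469 y'=-0.8906

F_att = 5/4·(g−p) = 5/4·(-16,-3) = (-20.0000,-3.7500)
o1: d²=136 > ρ²=21 → inactive
o2: d²=8 ≤ ρ²=21; F_rep = 6·(2,2)/8² = (0.1875,0.1875)
o3: d²=208 > ρ²=21 → inactive
F = F_att + ΣF_rep = (-19.8125,-3.5625)
p' = p + 1/4·F = (2.0469,-0.8906)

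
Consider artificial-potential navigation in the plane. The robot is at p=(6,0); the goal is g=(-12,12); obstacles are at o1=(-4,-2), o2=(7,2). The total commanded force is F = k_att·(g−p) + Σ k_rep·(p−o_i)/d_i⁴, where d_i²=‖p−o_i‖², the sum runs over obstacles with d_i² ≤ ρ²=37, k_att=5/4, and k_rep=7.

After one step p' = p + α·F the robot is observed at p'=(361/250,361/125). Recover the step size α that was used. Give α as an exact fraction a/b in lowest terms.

F_att = 5/4·(g−p) = 5/4·(-18,12) = (-22.5000,15.0000)
o1: d²=104 > ρ²=37 → inactive
o2: d²=5 ≤ ρ²=37; F_rep = 7·(-1,-2)/5² = (-0.2800,-0.5600)
F = F_att + ΣF_rep = (-22.7800,14.4400)
Δp = p'−p = (-4.5560,2.8880); α = Δx/Fx = (-1139/250) / (-1139/50) = 1/5
check: Δy/Fy = (361/125) / (361/25) = 1/5 ✓

α = 1/5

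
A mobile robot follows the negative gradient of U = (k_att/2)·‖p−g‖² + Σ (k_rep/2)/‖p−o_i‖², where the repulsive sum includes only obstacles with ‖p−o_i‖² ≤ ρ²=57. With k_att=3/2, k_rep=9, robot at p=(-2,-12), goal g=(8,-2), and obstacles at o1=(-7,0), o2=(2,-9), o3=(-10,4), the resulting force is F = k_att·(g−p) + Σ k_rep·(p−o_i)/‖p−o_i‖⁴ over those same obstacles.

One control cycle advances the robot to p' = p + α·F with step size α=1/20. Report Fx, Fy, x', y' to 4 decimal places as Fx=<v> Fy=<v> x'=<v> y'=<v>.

Fx=14.9424 Fy=14.9568 x'=-1.2529 y'=-11.2522

F_att = 3/2·(g−p) = 3/2·(10,10) = (15.0000,15.0000)
o1: d²=169 > ρ²=57 → inactive
o2: d²=25 ≤ ρ²=57; F_rep = 9·(-4,-3)/25² = (-0.0576,-0.0432)
o3: d²=320 > ρ²=57 → inactive
F = F_att + ΣF_rep = (14.9424,14.9568)
p' = p + 1/20·F = (-1.2529,-11.2522)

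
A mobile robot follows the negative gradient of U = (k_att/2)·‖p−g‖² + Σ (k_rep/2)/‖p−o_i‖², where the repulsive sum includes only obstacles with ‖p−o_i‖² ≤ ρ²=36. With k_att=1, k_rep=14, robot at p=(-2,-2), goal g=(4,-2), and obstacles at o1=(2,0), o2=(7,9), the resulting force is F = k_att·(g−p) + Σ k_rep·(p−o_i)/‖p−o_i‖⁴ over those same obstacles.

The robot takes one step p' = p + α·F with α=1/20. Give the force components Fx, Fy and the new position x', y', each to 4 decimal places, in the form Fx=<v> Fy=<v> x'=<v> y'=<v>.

Fx=5.8600 Fy=-0.0700 x'=-1.7070 y'=-2.0035

F_att = 1·(g−p) = 1·(6,0) = (6.0000,0.0000)
o1: d²=20 ≤ ρ²=36; F_rep = 14·(-4,-2)/20² = (-0.1400,-0.0700)
o2: d²=202 > ρ²=36 → inactive
F = F_att + ΣF_rep = (5.8600,-0.0700)
p' = p + 1/20·F = (-1.7070,-2.0035)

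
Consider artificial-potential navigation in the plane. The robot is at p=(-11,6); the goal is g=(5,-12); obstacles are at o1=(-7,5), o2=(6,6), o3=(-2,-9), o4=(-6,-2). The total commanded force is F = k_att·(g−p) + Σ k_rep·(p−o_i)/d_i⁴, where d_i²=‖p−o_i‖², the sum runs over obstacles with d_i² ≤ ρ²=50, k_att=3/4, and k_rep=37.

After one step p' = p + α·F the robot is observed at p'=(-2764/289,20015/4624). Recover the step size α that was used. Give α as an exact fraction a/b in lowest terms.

α = 1/8

F_att = 3/4·(g−p) = 3/4·(16,-18) = (12.0000,-13.5000)
o1: d²=17 ≤ ρ²=50; F_rep = 37·(-4,1)/17² = (-0.5121,0.1280)
o2: d²=289 > ρ²=50 → inactive
o3: d²=306 > ρ²=50 → inactive
o4: d²=89 > ρ²=50 → inactive
F = F_att + ΣF_rep = (11.4879,-13.3720)
Δp = p'−p = (1.4360,-1.6715); α = Δx/Fx = (415/289) / (3320/289) = 1/8
check: Δy/Fy = (-7729/4624) / (-7729/578) = 1/8 ✓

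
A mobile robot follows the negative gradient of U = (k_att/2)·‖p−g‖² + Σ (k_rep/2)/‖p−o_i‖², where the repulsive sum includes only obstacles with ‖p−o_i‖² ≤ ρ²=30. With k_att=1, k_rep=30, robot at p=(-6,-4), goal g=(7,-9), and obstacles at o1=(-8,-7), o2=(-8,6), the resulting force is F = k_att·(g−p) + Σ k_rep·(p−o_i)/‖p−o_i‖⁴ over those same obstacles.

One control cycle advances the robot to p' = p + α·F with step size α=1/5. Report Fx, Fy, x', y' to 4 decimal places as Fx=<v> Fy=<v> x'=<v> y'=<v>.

Fx=13.3550 Fy=-4.4675 x'=-3.3290 y'=-4.8935

F_att = 1·(g−p) = 1·(13,-5) = (13.0000,-5.0000)
o1: d²=13 ≤ ρ²=30; F_rep = 30·(2,3)/13² = (0.3550,0.5325)
o2: d²=104 > ρ²=30 → inactive
F = F_att + ΣF_rep = (13.3550,-4.4675)
p' = p + 1/5·F = (-3.3290,-4.8935)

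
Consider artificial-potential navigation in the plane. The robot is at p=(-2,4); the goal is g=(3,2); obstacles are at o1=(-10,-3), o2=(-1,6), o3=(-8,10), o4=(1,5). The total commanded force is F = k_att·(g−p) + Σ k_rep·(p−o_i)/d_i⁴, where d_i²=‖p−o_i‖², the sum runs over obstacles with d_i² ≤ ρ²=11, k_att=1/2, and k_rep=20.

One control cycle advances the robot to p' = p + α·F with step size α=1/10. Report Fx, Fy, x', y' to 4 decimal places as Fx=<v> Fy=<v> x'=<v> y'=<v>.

F_att = 1/2·(g−p) = 1/2·(5,-2) = (2.5000,-1.0000)
o1: d²=113 > ρ²=11 → inactive
o2: d²=5 ≤ ρ²=11; F_rep = 20·(-1,-2)/5² = (-0.8000,-1.6000)
o3: d²=72 > ρ²=11 → inactive
o4: d²=10 ≤ ρ²=11; F_rep = 20·(-3,-1)/10² = (-0.6000,-0.2000)
F = F_att + ΣF_rep = (1.1000,-2.8000)
p' = p + 1/10·F = (-1.8900,3.7200)

Fx=1.1000 Fy=-2.8000 x'=-1.8900 y'=3.7200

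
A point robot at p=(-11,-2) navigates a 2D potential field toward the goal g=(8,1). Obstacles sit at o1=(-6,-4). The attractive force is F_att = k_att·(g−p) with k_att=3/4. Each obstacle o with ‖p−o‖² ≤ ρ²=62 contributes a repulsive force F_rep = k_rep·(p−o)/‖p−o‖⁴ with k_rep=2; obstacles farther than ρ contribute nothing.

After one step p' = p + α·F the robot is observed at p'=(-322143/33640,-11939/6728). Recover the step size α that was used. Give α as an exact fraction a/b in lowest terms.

F_att = 3/4·(g−p) = 3/4·(19,3) = (14.2500,2.2500)
o1: d²=29 ≤ ρ²=62; F_rep = 2·(-5,2)/29² = (-0.0119,0.0048)
F = F_att + ΣF_rep = (14.2381,2.2548)
Δp = p'−p = (1.4238,0.2255); α = Δx/Fx = (47897/33640) / (47897/3364) = 1/10
check: Δy/Fy = (1517/6728) / (7585/3364) = 1/10 ✓

α = 1/10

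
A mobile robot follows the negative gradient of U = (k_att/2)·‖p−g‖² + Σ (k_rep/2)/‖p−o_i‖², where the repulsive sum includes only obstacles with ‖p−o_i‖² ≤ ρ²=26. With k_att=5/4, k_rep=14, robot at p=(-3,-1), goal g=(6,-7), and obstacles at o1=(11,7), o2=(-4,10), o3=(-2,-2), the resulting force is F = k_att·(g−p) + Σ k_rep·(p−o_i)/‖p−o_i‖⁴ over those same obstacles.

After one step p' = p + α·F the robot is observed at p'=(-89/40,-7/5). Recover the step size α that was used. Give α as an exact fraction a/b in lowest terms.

F_att = 5/4·(g−p) = 5/4·(9,-6) = (11.2500,-7.5000)
o1: d²=260 > ρ²=26 → inactive
o2: d²=122 > ρ²=26 → inactive
o3: d²=2 ≤ ρ²=26; F_rep = 14·(-1,1)/2² = (-3.5000,3.5000)
F = F_att + ΣF_rep = (7.7500,-4.0000)
Δp = p'−p = (0.7750,-0.4000); α = Δx/Fx = (31/40) / (31/4) = 1/10
check: Δy/Fy = (-2/5) / (-4) = 1/10 ✓

α = 1/10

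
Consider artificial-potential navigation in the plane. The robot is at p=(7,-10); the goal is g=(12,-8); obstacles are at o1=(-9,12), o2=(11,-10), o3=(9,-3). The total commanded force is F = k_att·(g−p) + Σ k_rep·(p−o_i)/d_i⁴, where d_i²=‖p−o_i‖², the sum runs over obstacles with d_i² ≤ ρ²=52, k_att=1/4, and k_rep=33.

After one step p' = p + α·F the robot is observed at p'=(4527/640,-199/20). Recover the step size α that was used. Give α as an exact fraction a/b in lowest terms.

F_att = 1/4·(g−p) = 1/4·(5,2) = (1.2500,0.5000)
o1: d²=740 > ρ²=52 → inactive
o2: d²=16 ≤ ρ²=52; F_rep = 33·(-4,0)/16² = (-0.5156,0.0000)
o3: d²=53 > ρ²=52 → inactive
F = F_att + ΣF_rep = (0.7344,0.5000)
Δp = p'−p = (0.0734,0.0500); α = Δx/Fx = (47/640) / (47/64) = 1/10
check: Δy/Fy = (1/20) / (1/2) = 1/10 ✓

α = 1/10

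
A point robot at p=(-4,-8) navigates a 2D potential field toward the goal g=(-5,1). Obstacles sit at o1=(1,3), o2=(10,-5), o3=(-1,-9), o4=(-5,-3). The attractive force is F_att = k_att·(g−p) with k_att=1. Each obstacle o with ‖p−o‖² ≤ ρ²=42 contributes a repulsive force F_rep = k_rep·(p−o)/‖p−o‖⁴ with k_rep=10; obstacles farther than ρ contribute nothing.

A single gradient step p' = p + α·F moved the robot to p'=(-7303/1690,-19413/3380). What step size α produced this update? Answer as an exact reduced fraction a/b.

F_att = 1·(g−p) = 1·(-1,9) = (-1.0000,9.0000)
o1: d²=146 > ρ²=42 → inactive
o2: d²=205 > ρ²=42 → inactive
o3: d²=10 ≤ ρ²=42; F_rep = 10·(-3,1)/10² = (-0.3000,0.1000)
o4: d²=26 ≤ ρ²=42; F_rep = 10·(1,-5)/26² = (0.0148,-0.0740)
F = F_att + ΣF_rep = (-1.2852,9.0260)
Δp = p'−p = (-0.3213,2.2565); α = Δx/Fx = (-543/1690) / (-1086/845) = 1/4
check: Δy/Fy = (7627/3380) / (7627/845) = 1/4 ✓

α = 1/4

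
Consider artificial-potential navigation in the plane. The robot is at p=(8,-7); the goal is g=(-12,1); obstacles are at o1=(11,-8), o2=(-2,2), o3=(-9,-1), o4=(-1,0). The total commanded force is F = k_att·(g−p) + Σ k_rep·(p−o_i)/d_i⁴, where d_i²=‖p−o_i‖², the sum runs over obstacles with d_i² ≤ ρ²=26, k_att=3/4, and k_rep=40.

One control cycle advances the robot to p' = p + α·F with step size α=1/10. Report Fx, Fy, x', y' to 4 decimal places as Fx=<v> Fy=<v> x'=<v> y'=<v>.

Fx=-16.2000 Fy=6.4000 x'=6.3800 y'=-6.3600

F_att = 3/4·(g−p) = 3/4·(-20,8) = (-15.0000,6.0000)
o1: d²=10 ≤ ρ²=26; F_rep = 40·(-3,1)/10² = (-1.2000,0.4000)
o2: d²=181 > ρ²=26 → inactive
o3: d²=325 > ρ²=26 → inactive
o4: d²=130 > ρ²=26 → inactive
F = F_att + ΣF_rep = (-16.2000,6.4000)
p' = p + 1/10·F = (6.3800,-6.3600)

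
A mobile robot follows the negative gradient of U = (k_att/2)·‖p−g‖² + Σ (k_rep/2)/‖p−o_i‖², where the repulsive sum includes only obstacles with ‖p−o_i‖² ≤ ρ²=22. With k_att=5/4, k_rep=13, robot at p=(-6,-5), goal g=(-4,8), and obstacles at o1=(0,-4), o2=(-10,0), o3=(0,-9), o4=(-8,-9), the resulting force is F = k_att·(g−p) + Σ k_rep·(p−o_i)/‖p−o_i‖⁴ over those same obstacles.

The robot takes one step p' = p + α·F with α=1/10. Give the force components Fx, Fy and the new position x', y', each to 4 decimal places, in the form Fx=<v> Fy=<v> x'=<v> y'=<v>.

F_att = 5/4·(g−p) = 5/4·(2,13) = (2.5000,16.2500)
o1: d²=37 > ρ²=22 → inactive
o2: d²=41 > ρ²=22 → inactive
o3: d²=52 > ρ²=22 → inactive
o4: d²=20 ≤ ρ²=22; F_rep = 13·(2,4)/20² = (0.0650,0.1300)
F = F_att + ΣF_rep = (2.5650,16.3800)
p' = p + 1/10·F = (-5.7435,-3.3620)

Fx=2.5650 Fy=16.3800 x'=-5.7435 y'=-3.3620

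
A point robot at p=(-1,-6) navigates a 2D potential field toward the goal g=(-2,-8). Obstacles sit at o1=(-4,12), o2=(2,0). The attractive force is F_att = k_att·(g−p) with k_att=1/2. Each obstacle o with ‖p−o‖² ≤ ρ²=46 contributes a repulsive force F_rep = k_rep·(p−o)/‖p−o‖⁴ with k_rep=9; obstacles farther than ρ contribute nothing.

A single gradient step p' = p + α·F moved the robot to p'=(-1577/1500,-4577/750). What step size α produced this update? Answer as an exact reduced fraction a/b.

F_att = 1/2·(g−p) = 1/2·(-1,-2) = (-0.5000,-1.0000)
o1: d²=333 > ρ²=46 → inactive
o2: d²=45 ≤ ρ²=46; F_rep = 9·(-3,-6)/45² = (-0.0133,-0.0267)
F = F_att + ΣF_rep = (-0.5133,-1.0267)
Δp = p'−p = (-0.0513,-0.1027); α = Δx/Fx = (-77/1500) / (-77/150) = 1/10
check: Δy/Fy = (-77/750) / (-77/75) = 1/10 ✓

α = 1/10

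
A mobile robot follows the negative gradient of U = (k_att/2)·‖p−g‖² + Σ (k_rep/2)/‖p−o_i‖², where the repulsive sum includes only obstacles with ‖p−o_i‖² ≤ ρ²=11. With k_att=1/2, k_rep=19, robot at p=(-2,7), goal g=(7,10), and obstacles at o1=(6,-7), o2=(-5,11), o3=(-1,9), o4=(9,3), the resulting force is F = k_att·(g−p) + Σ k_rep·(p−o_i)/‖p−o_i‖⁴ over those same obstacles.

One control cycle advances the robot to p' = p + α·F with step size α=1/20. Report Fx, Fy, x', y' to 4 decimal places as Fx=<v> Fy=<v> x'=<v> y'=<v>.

F_att = 1/2·(g−p) = 1/2·(9,3) = (4.5000,1.5000)
o1: d²=260 > ρ²=11 → inactive
o2: d²=25 > ρ²=11 → inactive
o3: d²=5 ≤ ρ²=11; F_rep = 19·(-1,-2)/5² = (-0.7600,-1.5200)
o4: d²=137 > ρ²=11 → inactive
F = F_att + ΣF_rep = (3.7400,-0.0200)
p' = p + 1/20·F = (-1.8130,6.9990)

Fx=3.7400 Fy=-0.0200 x'=-1.8130 y'=6.9990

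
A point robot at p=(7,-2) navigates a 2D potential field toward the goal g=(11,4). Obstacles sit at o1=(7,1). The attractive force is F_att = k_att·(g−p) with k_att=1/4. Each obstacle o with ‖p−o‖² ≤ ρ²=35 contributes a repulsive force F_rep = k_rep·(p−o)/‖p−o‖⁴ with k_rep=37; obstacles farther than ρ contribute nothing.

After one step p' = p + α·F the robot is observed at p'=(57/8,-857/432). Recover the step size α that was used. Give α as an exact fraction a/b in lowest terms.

α = 1/8

F_att = 1/4·(g−p) = 1/4·(4,6) = (1.0000,1.5000)
o1: d²=9 ≤ ρ²=35; F_rep = 37·(0,-3)/9² = (0.0000,-1.3704)
F = F_att + ΣF_rep = (1.0000,0.1296)
Δp = p'−p = (0.1250,0.0162); α = Δx/Fx = (1/8) / (1) = 1/8
check: Δy/Fy = (7/432) / (7/54) = 1/8 ✓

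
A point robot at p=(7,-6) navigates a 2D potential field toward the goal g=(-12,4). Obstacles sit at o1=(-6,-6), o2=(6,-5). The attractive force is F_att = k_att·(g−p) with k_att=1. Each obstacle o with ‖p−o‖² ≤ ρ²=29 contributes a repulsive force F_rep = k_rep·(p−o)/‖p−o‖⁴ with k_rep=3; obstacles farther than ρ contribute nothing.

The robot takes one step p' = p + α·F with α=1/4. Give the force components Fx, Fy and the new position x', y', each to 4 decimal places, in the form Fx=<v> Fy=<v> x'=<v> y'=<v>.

F_att = 1·(g−p) = 1·(-19,10) = (-19.0000,10.0000)
o1: d²=169 > ρ²=29 → inactive
o2: d²=2 ≤ ρ²=29; F_rep = 3·(1,-1)/2² = (0.7500,-0.7500)
F = F_att + ΣF_rep = (-18.2500,9.2500)
p' = p + 1/4·F = (2.4375,-3.6875)

Fx=-18.2500 Fy=9.2500 x'=2.4375 y'=-3.6875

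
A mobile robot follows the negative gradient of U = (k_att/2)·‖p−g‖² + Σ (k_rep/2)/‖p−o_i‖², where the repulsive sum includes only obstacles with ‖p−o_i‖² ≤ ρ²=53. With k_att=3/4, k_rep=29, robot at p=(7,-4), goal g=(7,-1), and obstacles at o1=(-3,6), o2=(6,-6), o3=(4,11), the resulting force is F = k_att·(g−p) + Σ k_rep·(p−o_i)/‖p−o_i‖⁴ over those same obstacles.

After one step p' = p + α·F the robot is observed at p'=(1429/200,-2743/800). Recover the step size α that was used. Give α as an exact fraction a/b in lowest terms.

α = 1/8

F_att = 3/4·(g−p) = 3/4·(0,3) = (0.0000,2.2500)
o1: d²=200 > ρ²=53 → inactive
o2: d²=5 ≤ ρ²=53; F_rep = 29·(1,2)/5² = (1.1600,2.3200)
o3: d²=234 > ρ²=53 → inactive
F = F_att + ΣF_rep = (1.1600,4.5700)
Δp = p'−p = (0.1450,0.5713); α = Δx/Fx = (29/200) / (29/25) = 1/8
check: Δy/Fy = (457/800) / (457/100) = 1/8 ✓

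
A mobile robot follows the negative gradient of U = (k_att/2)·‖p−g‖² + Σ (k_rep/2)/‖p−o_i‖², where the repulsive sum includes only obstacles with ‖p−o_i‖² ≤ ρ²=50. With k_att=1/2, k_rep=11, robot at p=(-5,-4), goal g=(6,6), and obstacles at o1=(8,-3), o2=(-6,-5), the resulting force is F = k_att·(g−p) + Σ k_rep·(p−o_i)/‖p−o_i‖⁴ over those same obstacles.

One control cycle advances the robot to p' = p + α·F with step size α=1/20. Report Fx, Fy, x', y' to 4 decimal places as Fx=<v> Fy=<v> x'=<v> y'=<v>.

Fx=8.2500 Fy=7.7500 x'=-4.5875 y'=-3.6125

F_att = 1/2·(g−p) = 1/2·(11,10) = (5.5000,5.0000)
o1: d²=170 > ρ²=50 → inactive
o2: d²=2 ≤ ρ²=50; F_rep = 11·(1,1)/2² = (2.7500,2.7500)
F = F_att + ΣF_rep = (8.2500,7.7500)
p' = p + 1/20·F = (-4.5875,-3.6125)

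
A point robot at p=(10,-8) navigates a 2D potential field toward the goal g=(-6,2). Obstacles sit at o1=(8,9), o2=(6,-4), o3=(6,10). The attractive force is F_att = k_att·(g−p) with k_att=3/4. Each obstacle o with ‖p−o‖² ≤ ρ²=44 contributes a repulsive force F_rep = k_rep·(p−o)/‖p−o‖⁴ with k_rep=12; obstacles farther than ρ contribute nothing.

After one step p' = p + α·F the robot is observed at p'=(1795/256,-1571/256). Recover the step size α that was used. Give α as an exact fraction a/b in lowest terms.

α = 1/4

F_att = 3/4·(g−p) = 3/4·(-16,10) = (-12.0000,7.5000)
o1: d²=293 > ρ²=44 → inactive
o2: d²=32 ≤ ρ²=44; F_rep = 12·(4,-4)/32² = (0.0469,-0.0469)
o3: d²=340 > ρ²=44 → inactive
F = F_att + ΣF_rep = (-11.9531,7.4531)
Δp = p'−p = (-2.9883,1.8633); α = Δx/Fx = (-765/256) / (-765/64) = 1/4
check: Δy/Fy = (477/256) / (477/64) = 1/4 ✓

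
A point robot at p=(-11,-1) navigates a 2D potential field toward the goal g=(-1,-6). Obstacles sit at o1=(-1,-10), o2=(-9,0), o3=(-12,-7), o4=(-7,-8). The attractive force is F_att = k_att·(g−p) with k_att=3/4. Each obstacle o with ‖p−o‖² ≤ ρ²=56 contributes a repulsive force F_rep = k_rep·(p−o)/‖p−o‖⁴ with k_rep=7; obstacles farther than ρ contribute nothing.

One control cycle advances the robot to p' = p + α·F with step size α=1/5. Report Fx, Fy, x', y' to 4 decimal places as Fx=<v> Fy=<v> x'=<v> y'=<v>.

F_att = 3/4·(g−p) = 3/4·(10,-5) = (7.5000,-3.7500)
o1: d²=181 > ρ²=56 → inactive
o2: d²=5 ≤ ρ²=56; F_rep = 7·(-2,-1)/5² = (-0.5600,-0.2800)
o3: d²=37 ≤ ρ²=56; F_rep = 7·(1,6)/37² = (0.0051,0.0307)
o4: d²=65 > ρ²=56 → inactive
F = F_att + ΣF_rep = (6.9451,-3.9993)
p' = p + 1/5·F = (-9.6110,-1.7999)

Fx=6.9451 Fy=-3.9993 x'=-9.6110 y'=-1.7999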